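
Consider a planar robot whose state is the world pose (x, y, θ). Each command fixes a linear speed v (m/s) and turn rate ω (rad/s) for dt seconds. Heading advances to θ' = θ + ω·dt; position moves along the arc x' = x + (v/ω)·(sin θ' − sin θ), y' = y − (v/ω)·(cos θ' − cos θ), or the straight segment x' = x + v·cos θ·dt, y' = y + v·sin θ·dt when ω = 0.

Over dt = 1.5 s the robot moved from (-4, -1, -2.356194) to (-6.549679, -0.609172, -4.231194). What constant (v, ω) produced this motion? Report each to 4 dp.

v = 2.0000, ω = -1.2500

Δθ = -4.231194 − -2.356194 = -1.875000
ω = Δθ/dt = -1.875000/1.5 = -1.2500
R = Δx/(sin θ' − sin θ) = -1.6000
v = R·ω = -1.6000·-1.2500 = 2.0000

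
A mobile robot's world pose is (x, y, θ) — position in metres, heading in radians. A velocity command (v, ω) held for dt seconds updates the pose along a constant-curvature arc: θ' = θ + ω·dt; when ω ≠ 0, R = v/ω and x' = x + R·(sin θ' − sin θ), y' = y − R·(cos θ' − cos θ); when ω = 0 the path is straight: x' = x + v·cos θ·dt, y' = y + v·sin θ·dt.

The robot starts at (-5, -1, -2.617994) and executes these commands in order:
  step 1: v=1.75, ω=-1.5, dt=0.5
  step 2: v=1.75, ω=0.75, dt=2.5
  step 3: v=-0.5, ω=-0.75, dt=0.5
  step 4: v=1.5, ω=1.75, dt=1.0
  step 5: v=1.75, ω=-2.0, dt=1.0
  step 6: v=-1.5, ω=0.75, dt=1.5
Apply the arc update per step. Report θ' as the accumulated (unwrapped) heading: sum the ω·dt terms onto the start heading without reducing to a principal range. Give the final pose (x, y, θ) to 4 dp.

step 1: θ'=-3.3680 (R=-1.1667) → pose (-5.8452, -1.1265, -3.3680)
step 2: θ'=-1.4930 (R=2.3333) → pose (-8.6953, -3.5817, -1.4930)
step 3: θ'=-1.8680 (R=0.6667) → pose (-8.6681, -3.3346, -1.8680)
step 4: θ'=-0.1180 (R=0.8571) → pose (-7.9494, -4.4368, -0.1180)
step 5: θ'=-2.1180 (R=-0.8750) → pose (-7.3052, -5.7610, -2.1180)
step 6: θ'=-0.9930 (R=-2.0000) → pose (-7.3378, -3.6280, -0.9930)

(-7.3378, -3.6280, -0.9930)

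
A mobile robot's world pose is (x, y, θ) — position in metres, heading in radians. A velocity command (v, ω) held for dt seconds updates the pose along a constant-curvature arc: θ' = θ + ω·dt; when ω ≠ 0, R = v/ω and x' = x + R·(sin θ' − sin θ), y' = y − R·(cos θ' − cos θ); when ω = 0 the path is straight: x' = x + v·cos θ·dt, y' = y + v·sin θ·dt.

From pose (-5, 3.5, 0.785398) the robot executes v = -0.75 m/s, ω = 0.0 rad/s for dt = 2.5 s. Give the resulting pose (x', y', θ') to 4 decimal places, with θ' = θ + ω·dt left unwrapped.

θ' = 0.7854 + 0.0·2.5 = 0.7854
ω = 0 → straight: x' = -5 + -0.75·cos(0.7854)·2.5 = -6.3258
y' = 3.5 + -0.75·sin(0.7854)·2.5 = 2.1742

(-6.3258, 2.1742, 0.7854)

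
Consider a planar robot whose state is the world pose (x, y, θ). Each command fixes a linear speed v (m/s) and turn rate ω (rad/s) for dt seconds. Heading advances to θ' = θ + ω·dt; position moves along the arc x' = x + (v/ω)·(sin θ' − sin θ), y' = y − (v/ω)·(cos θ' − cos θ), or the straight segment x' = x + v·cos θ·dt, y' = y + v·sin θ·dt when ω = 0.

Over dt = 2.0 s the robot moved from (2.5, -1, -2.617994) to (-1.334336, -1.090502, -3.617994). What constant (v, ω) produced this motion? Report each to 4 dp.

Δθ = -3.617994 − -2.617994 = -1.000000
ω = Δθ/dt = -1.000000/2.0 = -0.5000
R = Δx/(sin θ' − sin θ) = -4.0000
v = R·ω = -4.0000·-0.5000 = 2.0000

v = 2.0000, ω = -0.5000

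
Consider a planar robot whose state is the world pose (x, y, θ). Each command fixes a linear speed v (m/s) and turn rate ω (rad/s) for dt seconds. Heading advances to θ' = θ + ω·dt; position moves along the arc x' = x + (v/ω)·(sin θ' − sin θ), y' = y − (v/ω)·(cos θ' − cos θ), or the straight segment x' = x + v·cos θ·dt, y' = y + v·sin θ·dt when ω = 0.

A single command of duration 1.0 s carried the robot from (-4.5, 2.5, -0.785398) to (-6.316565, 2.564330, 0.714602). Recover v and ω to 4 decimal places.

v = -2.0000, ω = 1.5000

Δθ = 0.714602 − -0.785398 = 1.500000
ω = Δθ/dt = 1.500000/1.0 = 1.5000
R = Δx/(sin θ' − sin θ) = -1.3333
v = R·ω = -1.3333·1.5000 = -2.0000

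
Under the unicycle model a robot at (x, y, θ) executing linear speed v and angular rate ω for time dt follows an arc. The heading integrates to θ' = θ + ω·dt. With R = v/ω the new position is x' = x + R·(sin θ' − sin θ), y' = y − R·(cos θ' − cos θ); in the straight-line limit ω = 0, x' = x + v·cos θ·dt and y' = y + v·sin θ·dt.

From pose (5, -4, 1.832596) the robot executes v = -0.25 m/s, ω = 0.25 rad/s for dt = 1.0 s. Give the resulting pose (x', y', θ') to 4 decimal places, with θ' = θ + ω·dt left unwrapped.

(5.0941, -4.2309, 2.0826)

θ' = 1.8326 + 0.25·1.0 = 2.0826
R = v/ω = -0.25/0.25 = -1.0000
x' = 5 + -1.0000·(sin 2.0826 − sin 1.8326) = 5.0941
y' = -4 − -1.0000·(cos 2.0826 − cos 1.8326) = -4.2309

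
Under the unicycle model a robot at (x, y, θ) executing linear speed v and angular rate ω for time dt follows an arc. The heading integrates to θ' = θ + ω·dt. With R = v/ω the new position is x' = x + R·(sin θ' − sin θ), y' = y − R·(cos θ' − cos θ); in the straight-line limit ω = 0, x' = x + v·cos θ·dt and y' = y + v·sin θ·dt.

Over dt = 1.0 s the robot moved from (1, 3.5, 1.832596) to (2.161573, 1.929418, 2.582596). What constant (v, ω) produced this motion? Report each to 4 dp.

v = -2.0000, ω = 0.7500

Δθ = 2.582596 − 1.832596 = 0.750000
ω = Δθ/dt = 0.750000/1.0 = 0.7500
R = −Δy/(cos θ' − cos θ) = -2.6667
v = R·ω = -2.6667·0.7500 = -2.0000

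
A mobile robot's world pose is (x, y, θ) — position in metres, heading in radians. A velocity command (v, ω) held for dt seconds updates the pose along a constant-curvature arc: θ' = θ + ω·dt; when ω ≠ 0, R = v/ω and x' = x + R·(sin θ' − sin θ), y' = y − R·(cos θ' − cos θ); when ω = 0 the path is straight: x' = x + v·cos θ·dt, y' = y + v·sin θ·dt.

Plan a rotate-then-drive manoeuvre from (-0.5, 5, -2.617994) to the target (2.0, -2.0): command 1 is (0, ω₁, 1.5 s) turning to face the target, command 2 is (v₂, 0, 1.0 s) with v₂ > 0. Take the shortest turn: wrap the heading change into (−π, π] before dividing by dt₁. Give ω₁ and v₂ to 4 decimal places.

ω₁ = 0.9268, v₂ = 7.4330

heading to target = atan2(-2−5, 2−-0.5) = -1.2278
Δθ = wrap(-1.2278 − -2.6180) = 1.3902; ω₁ = Δθ/dt₁ = 0.9268
distance = √((2−-0.5)² + (-2−5)²) = 7.4330; v₂ = distance/dt₂ = 7.4330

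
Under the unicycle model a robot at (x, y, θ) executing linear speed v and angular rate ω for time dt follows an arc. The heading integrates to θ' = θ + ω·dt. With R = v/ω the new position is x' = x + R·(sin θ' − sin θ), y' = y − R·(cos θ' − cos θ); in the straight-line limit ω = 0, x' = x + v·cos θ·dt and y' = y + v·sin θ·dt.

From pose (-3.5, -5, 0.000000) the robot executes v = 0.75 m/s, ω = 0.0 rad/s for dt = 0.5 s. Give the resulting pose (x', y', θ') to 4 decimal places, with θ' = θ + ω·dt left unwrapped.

θ' = 0.0000 + 0.0·0.5 = 0.0000
ω = 0 → straight: x' = -3.5 + 0.75·cos(0.0000)·0.5 = -3.1250
y' = -5 + 0.75·sin(0.0000)·0.5 = -5.0000

(-3.1250, -5.0000, 0.0000)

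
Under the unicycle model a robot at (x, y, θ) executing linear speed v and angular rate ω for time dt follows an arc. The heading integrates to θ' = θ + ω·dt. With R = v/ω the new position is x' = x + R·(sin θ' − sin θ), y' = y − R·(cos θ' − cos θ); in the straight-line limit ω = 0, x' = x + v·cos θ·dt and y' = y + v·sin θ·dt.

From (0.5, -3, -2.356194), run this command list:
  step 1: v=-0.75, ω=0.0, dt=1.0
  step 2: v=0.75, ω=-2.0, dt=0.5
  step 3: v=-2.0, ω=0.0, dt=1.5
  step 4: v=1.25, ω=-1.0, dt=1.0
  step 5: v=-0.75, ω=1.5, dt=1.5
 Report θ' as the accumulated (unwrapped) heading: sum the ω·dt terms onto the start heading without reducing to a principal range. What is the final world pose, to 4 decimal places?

(3.6098, -2.5051, -2.1062)

step 1: θ'=-2.3562 (straight) → pose (1.0303, -2.4697, -2.3562)
step 2: θ'=-3.3562 (R=-0.3750) → pose (0.6853, -2.5709, -3.3562)
step 3: θ'=-3.3562 (straight) → pose (3.6165, -3.2098, -3.3562)
step 4: θ'=-4.3562 (R=-1.2500) → pose (2.7111, -2.4243, -4.3562)
step 5: θ'=-2.1062 (R=-0.5000) → pose (3.6098, -2.5051, -2.1062)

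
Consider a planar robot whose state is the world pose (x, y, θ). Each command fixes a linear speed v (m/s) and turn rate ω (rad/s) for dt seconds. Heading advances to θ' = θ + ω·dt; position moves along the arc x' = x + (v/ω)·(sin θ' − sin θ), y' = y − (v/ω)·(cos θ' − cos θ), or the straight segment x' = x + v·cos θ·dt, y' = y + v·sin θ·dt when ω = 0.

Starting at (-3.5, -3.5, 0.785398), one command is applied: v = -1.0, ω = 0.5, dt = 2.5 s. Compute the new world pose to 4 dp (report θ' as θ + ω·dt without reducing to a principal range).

θ' = 0.7854 + 0.5·2.5 = 2.0354
R = v/ω = -1.0/0.5 = -2.0000
x' = -3.5 + -2.0000·(sin 2.0354 − sin 0.7854) = -3.8738
y' = -3.5 − -2.0000·(cos 2.0354 − cos 0.7854) = -5.8103

(-3.8738, -5.8103, 2.0354)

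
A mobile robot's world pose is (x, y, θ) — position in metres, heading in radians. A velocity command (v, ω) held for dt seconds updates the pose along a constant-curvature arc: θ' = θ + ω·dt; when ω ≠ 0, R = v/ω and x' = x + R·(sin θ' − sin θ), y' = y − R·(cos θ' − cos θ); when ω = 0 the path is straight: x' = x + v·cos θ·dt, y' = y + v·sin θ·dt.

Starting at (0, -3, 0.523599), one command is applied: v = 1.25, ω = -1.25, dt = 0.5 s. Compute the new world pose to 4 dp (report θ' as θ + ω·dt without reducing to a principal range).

θ' = 0.5236 + -1.25·0.5 = -0.1014
R = v/ω = 1.25/-1.25 = -1.0000
x' = 0 + -1.0000·(sin -0.1014 − sin 0.5236) = 0.6012
y' = -3 − -1.0000·(cos -0.1014 − cos 0.5236) = -2.8712

(0.6012, -2.8712, -0.1014)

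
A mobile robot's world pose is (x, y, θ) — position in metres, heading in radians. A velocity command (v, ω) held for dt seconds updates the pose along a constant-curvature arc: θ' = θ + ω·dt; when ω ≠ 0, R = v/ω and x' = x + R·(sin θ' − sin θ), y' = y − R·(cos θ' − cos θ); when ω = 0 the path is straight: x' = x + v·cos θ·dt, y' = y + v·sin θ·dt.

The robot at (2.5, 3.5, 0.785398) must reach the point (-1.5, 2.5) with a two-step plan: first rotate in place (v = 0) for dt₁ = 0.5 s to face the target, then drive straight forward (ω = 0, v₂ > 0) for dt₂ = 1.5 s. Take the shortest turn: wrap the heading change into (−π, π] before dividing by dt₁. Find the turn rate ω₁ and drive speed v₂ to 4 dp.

ω₁ = 5.2023, v₂ = 2.7487

heading to target = atan2(2.5−3.5, -1.5−2.5) = -2.8966
Δθ = wrap(-2.8966 − 0.7854) = 2.6012; ω₁ = Δθ/dt₁ = 5.2023
distance = √((-1.5−2.5)² + (2.5−3.5)²) = 4.1231; v₂ = distance/dt₂ = 2.7487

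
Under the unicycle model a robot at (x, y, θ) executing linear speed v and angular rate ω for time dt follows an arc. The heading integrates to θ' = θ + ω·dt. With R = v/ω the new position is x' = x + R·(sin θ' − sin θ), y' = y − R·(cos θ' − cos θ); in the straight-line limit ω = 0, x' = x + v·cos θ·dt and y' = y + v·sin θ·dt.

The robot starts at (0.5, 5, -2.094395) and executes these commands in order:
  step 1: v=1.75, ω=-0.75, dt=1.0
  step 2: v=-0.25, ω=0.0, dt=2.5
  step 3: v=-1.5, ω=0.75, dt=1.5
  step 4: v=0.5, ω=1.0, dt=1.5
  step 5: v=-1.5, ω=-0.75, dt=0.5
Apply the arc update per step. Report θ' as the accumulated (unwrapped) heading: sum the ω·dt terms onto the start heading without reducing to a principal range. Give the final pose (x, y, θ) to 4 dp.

(0.8534, 5.4679, -0.5944)

step 1: θ'=-2.8444 (R=-2.3333) → pose (-0.8374, 3.9356, -2.8444)
step 2: θ'=-2.8444 (straight) → pose (-0.2398, 4.1187, -2.8444)
step 3: θ'=-1.7194 (R=-2.0000) → pose (1.1524, 5.7349, -1.7194)
step 4: θ'=-0.2194 (R=0.5000) → pose (1.5381, 5.1728, -0.2194)
step 5: θ'=-0.5944 (R=2.0000) → pose (0.8534, 5.4679, -0.5944)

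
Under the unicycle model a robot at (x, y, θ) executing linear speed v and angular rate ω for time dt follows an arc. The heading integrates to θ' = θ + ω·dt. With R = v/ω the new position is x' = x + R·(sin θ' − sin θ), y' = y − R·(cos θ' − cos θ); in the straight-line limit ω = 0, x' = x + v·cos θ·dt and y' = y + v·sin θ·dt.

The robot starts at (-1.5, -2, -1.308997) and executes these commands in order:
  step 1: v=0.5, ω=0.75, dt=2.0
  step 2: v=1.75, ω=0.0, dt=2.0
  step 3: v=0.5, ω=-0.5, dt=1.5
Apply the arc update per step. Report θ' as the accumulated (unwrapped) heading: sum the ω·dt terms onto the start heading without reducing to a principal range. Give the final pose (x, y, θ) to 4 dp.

(3.4270, -1.9516, -0.5590)

step 1: θ'=0.1910 (R=0.6667) → pose (-0.7295, -2.4820, 0.1910)
step 2: θ'=0.1910 (straight) → pose (2.7069, -1.8175, 0.1910)
step 3: θ'=-0.5590 (R=-1.0000) → pose (3.4270, -1.9516, -0.5590)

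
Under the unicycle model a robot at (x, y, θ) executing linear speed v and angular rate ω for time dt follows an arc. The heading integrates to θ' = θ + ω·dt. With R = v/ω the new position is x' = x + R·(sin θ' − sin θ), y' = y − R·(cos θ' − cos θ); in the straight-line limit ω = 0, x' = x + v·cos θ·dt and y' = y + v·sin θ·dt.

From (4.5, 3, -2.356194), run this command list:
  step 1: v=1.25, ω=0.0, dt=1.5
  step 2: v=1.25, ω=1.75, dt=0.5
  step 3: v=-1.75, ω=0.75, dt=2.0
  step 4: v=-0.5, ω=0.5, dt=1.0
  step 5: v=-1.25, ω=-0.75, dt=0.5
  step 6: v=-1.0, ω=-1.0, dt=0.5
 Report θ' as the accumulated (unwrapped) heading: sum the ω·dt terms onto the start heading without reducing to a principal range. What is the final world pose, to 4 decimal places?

step 1: θ'=-2.3562 (straight) → pose (3.1742, 1.6742, -2.3562)
step 2: θ'=-1.4812 (R=0.7143) → pose (2.9678, 1.1052, -1.4812)
step 3: θ'=0.0188 (R=-2.3333) → pose (0.6000, 3.2293, 0.0188)
step 4: θ'=0.5188 (R=-1.0000) → pose (0.1229, 3.0979, 0.5188)
step 5: θ'=0.1438 (R=1.6667) → pose (-0.4646, 2.8958, 0.1438)
step 6: θ'=-0.3562 (R=1.0000) → pose (-0.9566, 2.9482, -0.3562)

(-0.9566, 2.9482, -0.3562)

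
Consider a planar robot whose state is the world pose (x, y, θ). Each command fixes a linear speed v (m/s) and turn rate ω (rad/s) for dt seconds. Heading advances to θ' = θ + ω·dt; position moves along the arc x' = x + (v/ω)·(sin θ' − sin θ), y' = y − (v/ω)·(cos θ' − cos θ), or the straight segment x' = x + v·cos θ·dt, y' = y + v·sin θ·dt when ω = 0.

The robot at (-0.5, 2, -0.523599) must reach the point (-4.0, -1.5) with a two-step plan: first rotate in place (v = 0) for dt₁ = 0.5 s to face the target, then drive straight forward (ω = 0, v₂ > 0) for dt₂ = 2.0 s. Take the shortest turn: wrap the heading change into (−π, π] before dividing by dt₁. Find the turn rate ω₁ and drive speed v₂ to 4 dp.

heading to target = atan2(-1.5−2, -4−-0.5) = -2.3562
Δθ = wrap(-2.3562 − -0.5236) = -1.8326; ω₁ = Δθ/dt₁ = -3.6652
distance = √((-4−-0.5)² + (-1.5−2)²) = 4.9497; v₂ = distance/dt₂ = 2.4749

ω₁ = -3.6652, v₂ = 2.4749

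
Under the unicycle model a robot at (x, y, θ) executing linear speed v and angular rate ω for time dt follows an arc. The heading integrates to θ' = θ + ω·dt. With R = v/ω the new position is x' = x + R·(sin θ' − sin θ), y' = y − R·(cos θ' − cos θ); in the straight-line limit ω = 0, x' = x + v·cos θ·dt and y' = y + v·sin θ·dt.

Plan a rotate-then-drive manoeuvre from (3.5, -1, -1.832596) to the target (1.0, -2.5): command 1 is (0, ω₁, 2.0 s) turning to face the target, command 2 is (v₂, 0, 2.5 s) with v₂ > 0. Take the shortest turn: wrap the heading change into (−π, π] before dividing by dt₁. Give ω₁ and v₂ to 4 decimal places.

heading to target = atan2(-2.5−-1, 1−3.5) = -2.6012
Δθ = wrap(-2.6012 − -1.8326) = -0.7686; ω₁ = Δθ/dt₁ = -0.3843
distance = √((1−3.5)² + (-2.5−-1)²) = 2.9155; v₂ = distance/dt₂ = 1.1662

ω₁ = -0.3843, v₂ = 1.1662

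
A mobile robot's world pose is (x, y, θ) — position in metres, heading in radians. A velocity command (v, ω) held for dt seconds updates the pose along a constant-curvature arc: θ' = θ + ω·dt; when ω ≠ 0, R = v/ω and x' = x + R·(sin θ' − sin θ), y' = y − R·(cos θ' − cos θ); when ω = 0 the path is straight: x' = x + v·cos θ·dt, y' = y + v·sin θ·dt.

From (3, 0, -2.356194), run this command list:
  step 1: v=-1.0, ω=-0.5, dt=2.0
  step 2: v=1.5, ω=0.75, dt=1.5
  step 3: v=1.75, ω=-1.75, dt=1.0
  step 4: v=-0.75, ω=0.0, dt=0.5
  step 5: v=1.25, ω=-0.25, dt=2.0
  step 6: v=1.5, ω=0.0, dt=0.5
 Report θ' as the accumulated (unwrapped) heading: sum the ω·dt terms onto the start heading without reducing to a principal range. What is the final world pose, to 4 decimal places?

step 1: θ'=-3.3562 (R=2.0000) → pose (4.8401, 0.5399, -3.3562)
step 2: θ'=-2.2312 (R=2.0000) → pose (2.8347, -0.1874, -2.2312)
step 3: θ'=-3.9812 (R=-1.0000) → pose (1.3006, -0.2417, -3.9812)
step 4: θ'=-3.9812 (straight) → pose (1.5510, -0.5208, -3.9812)
step 5: θ'=-4.4812 (R=-5.0000) → pose (0.4059, 1.6723, -4.4812)
step 6: θ'=-4.4812 (straight) → pose (0.2341, 2.4023, -4.4812)

(0.2341, 2.4023, -4.4812)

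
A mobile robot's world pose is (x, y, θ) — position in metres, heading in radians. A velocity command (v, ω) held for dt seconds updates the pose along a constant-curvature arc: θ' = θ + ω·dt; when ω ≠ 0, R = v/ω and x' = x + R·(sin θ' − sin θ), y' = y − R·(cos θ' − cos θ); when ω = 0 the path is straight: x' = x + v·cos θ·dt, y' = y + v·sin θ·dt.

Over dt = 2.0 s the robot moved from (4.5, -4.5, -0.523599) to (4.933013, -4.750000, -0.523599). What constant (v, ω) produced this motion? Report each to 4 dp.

v = 0.2500, ω = 0.0000

Δθ = -0.523599 − -0.523599 = 0.000000
ω = Δθ/dt = 0.000000/2.0 = 0.0000
ω = 0 → v = (Δx·cos θ + Δy·sin θ)/dt = 0.2500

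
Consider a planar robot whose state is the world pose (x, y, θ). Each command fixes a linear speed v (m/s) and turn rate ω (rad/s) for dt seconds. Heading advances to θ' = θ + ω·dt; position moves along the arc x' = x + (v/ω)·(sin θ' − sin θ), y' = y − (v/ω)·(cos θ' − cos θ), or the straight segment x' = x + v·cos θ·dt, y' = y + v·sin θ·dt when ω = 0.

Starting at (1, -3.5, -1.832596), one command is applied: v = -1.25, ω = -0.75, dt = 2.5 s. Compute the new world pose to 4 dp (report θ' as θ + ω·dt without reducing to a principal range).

(3.5036, -2.5246, -3.7076)

θ' = -1.8326 + -0.75·2.5 = -3.7076
R = v/ω = -1.25/-0.75 = 1.6667
x' = 1 + 1.6667·(sin -3.7076 − sin -1.8326) = 3.5036
y' = -3.5 − 1.6667·(cos -3.7076 − cos -1.8326) = -2.5246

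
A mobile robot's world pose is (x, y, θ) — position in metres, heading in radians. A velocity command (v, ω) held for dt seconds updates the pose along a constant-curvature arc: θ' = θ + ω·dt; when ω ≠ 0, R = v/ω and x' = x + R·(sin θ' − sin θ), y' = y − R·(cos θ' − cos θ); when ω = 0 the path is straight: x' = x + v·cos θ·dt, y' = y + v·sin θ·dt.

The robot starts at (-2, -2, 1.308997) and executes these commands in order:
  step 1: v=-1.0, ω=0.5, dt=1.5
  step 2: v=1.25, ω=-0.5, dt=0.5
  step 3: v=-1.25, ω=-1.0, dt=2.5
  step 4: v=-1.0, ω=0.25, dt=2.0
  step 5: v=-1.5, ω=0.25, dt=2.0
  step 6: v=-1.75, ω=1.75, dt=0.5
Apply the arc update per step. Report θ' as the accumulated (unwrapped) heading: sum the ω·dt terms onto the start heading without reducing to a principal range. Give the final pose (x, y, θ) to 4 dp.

(-9.4429, -4.0368, 1.1840)

step 1: θ'=2.0590 (R=-2.0000) → pose (-1.8345, -3.4557, 2.0590)
step 2: θ'=1.8090 (R=-2.5000) → pose (-2.0560, -2.8730, 1.8090)
step 3: θ'=-0.6910 (R=1.2500) → pose (-4.0673, -4.1312, -0.6910)
step 4: θ'=-0.1910 (R=-4.0000) → pose (-5.8572, -3.2864, -0.1910)
step 5: θ'=0.3090 (R=-6.0000) → pose (-8.8209, -3.4614, 0.3090)
step 6: θ'=1.1840 (R=-1.0000) → pose (-9.4429, -4.0368, 1.1840)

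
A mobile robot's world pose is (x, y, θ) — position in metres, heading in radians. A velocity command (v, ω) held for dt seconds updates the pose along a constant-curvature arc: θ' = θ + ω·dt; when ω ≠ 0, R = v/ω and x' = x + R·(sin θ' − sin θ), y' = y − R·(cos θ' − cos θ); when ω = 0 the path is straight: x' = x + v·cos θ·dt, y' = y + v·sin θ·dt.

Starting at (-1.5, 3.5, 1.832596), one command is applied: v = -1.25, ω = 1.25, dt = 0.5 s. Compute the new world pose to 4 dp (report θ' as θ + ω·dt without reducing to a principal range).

(-1.1660, 2.9838, 2.4576)

θ' = 1.8326 + 1.25·0.5 = 2.4576
R = v/ω = -1.25/1.25 = -1.0000
x' = -1.5 + -1.0000·(sin 2.4576 − sin 1.8326) = -1.1660
y' = 3.5 − -1.0000·(cos 2.4576 − cos 1.8326) = 2.9838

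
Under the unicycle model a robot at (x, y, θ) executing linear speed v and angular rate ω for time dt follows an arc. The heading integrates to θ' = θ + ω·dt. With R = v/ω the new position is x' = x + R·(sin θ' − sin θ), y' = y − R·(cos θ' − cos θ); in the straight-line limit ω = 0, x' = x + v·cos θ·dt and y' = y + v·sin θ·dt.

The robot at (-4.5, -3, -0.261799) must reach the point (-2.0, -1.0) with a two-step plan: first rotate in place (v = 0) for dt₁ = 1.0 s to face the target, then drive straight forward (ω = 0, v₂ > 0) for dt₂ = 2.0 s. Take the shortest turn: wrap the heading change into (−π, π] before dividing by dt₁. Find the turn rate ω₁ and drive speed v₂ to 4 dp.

ω₁ = 0.9365, v₂ = 1.6008

heading to target = atan2(-1−-3, -2−-4.5) = 0.6747
Δθ = wrap(0.6747 − -0.2618) = 0.9365; ω₁ = Δθ/dt₁ = 0.9365
distance = √((-2−-4.5)² + (-1−-3)²) = 3.2016; v₂ = distance/dt₂ = 1.6008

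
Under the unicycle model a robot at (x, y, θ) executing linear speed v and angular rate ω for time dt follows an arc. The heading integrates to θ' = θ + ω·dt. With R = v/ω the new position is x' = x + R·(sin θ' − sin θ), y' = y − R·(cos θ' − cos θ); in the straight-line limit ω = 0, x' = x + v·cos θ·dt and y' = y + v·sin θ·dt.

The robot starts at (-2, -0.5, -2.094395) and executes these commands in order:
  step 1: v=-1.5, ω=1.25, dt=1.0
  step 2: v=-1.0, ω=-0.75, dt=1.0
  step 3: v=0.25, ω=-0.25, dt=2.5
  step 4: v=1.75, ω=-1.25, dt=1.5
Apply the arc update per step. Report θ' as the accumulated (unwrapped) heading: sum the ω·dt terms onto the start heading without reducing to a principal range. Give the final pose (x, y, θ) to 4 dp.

step 1: θ'=-0.8444 (R=-1.2000) → pose (-2.1421, 0.8970, -0.8444)
step 2: θ'=-1.5944 (R=1.3333) → pose (-2.4784, 1.8141, -1.5944)
step 3: θ'=-2.2194 (R=-1.0000) → pose (-2.6811, 1.2336, -2.2194)
step 4: θ'=-4.0944 (R=-1.4000) → pose (-4.9379, 1.2681, -4.0944)

(-4.9379, 1.2681, -4.0944)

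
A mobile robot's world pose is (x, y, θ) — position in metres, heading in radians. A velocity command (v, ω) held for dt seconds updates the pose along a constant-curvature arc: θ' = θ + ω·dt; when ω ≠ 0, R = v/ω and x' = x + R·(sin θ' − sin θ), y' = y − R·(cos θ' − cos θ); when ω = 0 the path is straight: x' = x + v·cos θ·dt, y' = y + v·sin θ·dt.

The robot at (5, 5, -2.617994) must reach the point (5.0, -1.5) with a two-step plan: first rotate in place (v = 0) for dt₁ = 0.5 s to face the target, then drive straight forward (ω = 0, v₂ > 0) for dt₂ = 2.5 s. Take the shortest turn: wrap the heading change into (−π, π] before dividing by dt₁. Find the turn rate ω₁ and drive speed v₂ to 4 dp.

heading to target = atan2(-1.5−5, 5−5) = -1.5708
Δθ = wrap(-1.5708 − -2.6180) = 1.0472; ω₁ = Δθ/dt₁ = 2.0944
distance = √((5−5)² + (-1.5−5)²) = 6.5000; v₂ = distance/dt₂ = 2.6000

ω₁ = 2.0944, v₂ = 2.6000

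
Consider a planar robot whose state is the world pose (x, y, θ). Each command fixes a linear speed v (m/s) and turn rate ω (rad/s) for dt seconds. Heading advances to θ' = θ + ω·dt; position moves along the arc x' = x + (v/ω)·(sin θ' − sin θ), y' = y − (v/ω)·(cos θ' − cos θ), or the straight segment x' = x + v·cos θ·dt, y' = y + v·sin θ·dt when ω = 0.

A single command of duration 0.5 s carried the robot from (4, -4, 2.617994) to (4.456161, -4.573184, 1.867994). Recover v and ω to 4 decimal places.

Δθ = 1.867994 − 2.617994 = -0.750000
ω = Δθ/dt = -0.750000/0.5 = -1.5000
R = −Δy/(cos θ' − cos θ) = 1.0000
v = R·ω = 1.0000·-1.5000 = -1.5000

v = -1.5000, ω = -1.5000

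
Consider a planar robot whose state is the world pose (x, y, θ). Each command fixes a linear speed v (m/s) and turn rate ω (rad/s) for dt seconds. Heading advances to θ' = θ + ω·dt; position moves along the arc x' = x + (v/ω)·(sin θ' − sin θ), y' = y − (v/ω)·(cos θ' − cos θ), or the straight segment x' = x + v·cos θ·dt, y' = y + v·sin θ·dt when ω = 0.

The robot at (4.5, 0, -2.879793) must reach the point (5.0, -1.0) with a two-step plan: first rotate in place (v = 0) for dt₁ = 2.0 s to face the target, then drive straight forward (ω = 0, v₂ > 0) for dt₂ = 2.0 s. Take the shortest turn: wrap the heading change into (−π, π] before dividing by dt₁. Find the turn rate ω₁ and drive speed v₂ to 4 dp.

heading to target = atan2(-1−0, 5−4.5) = -1.1071
Δθ = wrap(-1.1071 − -2.8798) = 1.7726; ω₁ = Δθ/dt₁ = 0.8863
distance = √((5−4.5)² + (-1−0)²) = 1.1180; v₂ = distance/dt₂ = 0.5590

ω₁ = 0.8863, v₂ = 0.5590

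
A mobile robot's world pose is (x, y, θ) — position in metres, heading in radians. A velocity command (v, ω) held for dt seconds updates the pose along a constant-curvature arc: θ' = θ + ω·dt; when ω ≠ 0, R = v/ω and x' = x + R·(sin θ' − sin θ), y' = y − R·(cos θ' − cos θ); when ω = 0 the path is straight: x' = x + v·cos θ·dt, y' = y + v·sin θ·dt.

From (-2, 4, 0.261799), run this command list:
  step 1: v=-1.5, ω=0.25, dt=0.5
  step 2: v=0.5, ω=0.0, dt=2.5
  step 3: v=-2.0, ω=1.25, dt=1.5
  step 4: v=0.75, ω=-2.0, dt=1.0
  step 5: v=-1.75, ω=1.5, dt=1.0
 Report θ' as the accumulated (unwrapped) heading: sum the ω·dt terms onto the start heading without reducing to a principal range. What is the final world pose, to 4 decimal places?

step 1: θ'=0.3868 (R=-6.0000) → pose (-2.7104, 3.7612, 0.3868)
step 2: θ'=0.3868 (straight) → pose (-1.5528, 4.2327, 0.3868)
step 3: θ'=2.2618 (R=-1.6000) → pose (-2.1822, 1.7312, 2.2618)
step 4: θ'=0.2618 (R=-0.3750) → pose (-1.9903, 2.3324, 0.2618)
step 5: θ'=1.7618 (R=-1.1667) → pose (-2.8338, 0.9840, 1.7618)

(-2.8338, 0.9840, 1.7618)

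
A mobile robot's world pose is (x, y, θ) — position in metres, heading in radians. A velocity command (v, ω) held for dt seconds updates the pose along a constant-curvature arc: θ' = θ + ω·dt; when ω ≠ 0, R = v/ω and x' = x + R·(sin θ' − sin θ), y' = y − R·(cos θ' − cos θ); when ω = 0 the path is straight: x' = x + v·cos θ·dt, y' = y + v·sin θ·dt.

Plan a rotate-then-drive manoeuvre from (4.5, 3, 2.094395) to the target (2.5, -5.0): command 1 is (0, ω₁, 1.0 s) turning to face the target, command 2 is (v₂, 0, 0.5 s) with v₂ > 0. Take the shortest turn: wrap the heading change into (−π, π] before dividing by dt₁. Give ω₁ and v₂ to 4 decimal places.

ω₁ = 2.3730, v₂ = 16.4924

heading to target = atan2(-5−3, 2.5−4.5) = -1.8158
Δθ = wrap(-1.8158 − 2.0944) = 2.3730; ω₁ = Δθ/dt₁ = 2.3730
distance = √((2.5−4.5)² + (-5−3)²) = 8.2462; v₂ = distance/dt₂ = 16.4924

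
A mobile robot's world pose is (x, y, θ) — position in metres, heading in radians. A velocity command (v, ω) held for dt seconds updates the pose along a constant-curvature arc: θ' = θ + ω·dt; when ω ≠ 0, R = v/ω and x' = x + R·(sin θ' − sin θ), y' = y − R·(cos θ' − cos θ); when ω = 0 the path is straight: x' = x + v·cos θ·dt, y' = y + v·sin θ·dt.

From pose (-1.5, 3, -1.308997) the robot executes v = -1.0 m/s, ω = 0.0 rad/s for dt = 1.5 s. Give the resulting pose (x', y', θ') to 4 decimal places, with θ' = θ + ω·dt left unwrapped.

θ' = -1.3090 + 0.0·1.5 = -1.3090
ω = 0 → straight: x' = -1.5 + -1.0·cos(-1.3090)·1.5 = -1.8882
y' = 3 + -1.0·sin(-1.3090)·1.5 = 4.4489

(-1.8882, 4.4489, -1.3090)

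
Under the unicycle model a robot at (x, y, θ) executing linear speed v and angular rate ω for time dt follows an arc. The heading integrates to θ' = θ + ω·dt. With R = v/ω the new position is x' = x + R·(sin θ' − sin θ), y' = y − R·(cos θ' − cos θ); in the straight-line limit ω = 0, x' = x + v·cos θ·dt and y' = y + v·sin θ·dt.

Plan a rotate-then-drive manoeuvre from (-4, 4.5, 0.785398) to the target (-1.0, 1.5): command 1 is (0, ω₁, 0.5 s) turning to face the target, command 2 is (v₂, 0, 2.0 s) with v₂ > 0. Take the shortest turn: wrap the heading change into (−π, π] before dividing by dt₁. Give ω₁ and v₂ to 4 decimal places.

ω₁ = -3.1416, v₂ = 2.1213

heading to target = atan2(1.5−4.5, -1−-4) = -0.7854
Δθ = wrap(-0.7854 − 0.7854) = -1.5708; ω₁ = Δθ/dt₁ = -3.1416
distance = √((-1−-4)² + (1.5−4.5)²) = 4.2426; v₂ = distance/dt₂ = 2.1213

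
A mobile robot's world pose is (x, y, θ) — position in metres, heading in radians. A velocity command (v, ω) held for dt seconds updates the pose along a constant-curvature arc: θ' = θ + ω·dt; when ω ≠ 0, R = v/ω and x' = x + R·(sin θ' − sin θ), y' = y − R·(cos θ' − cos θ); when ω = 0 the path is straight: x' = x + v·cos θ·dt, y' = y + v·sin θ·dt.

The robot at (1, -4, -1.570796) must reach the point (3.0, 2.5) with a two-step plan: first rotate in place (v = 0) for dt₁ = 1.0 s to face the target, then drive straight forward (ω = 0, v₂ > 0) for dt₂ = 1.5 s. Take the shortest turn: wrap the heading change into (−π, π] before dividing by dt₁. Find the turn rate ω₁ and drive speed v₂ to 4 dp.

heading to target = atan2(2.5−-4, 3−1) = 1.2723
Δθ = wrap(1.2723 − -1.5708) = 2.8431; ω₁ = Δθ/dt₁ = 2.8431
distance = √((3−1)² + (2.5−-4)²) = 6.8007; v₂ = distance/dt₂ = 4.5338

ω₁ = 2.8431, v₂ = 4.5338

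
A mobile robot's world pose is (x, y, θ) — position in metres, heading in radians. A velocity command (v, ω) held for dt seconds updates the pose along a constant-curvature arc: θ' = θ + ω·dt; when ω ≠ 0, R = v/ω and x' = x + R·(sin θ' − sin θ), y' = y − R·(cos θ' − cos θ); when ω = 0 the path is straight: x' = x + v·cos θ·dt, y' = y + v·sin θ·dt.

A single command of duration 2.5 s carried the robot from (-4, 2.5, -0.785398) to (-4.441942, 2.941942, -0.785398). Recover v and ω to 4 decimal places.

v = -0.2500, ω = 0.0000

Δθ = -0.785398 − -0.785398 = 0.000000
ω = Δθ/dt = 0.000000/2.5 = 0.0000
ω = 0 → v = (Δx·cos θ + Δy·sin θ)/dt = -0.2500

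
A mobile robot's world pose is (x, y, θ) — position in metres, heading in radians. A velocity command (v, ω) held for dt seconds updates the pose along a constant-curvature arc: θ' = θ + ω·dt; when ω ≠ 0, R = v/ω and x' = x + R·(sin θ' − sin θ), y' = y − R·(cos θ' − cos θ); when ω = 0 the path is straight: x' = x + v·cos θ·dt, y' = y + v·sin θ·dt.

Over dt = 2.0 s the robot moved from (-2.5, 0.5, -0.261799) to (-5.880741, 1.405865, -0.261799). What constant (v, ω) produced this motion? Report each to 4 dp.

Δθ = -0.261799 − -0.261799 = 0.000000
ω = Δθ/dt = 0.000000/2.0 = 0.0000
ω = 0 → v = (Δx·cos θ + Δy·sin θ)/dt = -1.7500

v = -1.7500, ω = 0.0000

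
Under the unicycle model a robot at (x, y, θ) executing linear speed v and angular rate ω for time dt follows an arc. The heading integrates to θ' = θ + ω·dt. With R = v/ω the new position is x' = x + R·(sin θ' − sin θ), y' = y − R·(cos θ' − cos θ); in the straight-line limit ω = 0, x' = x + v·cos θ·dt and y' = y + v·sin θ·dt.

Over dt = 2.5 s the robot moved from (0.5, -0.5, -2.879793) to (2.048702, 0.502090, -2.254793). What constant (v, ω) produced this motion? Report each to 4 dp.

Δθ = -2.254793 − -2.879793 = 0.625000
ω = Δθ/dt = 0.625000/2.5 = 0.2500
R = Δx/(sin θ' − sin θ) = -3.0000
v = R·ω = -3.0000·0.2500 = -0.7500

v = -0.7500, ω = 0.2500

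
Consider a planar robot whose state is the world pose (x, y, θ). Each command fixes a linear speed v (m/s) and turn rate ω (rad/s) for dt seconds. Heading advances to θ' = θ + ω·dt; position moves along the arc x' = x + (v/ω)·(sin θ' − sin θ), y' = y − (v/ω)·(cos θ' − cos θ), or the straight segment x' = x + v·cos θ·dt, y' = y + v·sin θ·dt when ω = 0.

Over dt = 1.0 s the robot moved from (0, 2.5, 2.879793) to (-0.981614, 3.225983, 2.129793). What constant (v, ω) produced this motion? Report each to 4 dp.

Δθ = 2.129793 − 2.879793 = -0.750000
ω = Δθ/dt = -0.750000/1.0 = -0.7500
R = Δx/(sin θ' − sin θ) = -1.6667
v = R·ω = -1.6667·-0.7500 = 1.2500

v = 1.2500, ω = -0.7500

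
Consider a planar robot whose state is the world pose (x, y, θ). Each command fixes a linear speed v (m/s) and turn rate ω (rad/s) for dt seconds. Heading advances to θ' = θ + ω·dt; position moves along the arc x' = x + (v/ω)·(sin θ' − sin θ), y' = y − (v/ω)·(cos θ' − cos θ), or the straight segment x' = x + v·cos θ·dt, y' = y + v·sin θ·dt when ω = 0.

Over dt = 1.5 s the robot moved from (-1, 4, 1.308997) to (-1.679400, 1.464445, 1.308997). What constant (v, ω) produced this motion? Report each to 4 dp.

v = -1.7500, ω = 0.0000

Δθ = 1.308997 − 1.308997 = 0.000000
ω = Δθ/dt = 0.000000/1.5 = 0.0000
ω = 0 → v = (Δx·cos θ + Δy·sin θ)/dt = -1.7500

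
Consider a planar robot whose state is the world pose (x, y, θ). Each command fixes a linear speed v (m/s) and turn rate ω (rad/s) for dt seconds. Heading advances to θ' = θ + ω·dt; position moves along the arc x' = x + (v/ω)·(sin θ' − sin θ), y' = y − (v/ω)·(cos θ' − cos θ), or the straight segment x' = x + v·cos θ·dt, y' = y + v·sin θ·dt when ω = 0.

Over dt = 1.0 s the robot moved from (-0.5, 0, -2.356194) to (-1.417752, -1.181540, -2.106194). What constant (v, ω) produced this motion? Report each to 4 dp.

Δθ = -2.106194 − -2.356194 = 0.250000
ω = Δθ/dt = 0.250000/1.0 = 0.2500
R = −Δy/(cos θ' − cos θ) = 6.0000
v = R·ω = 6.0000·0.2500 = 1.5000

v = 1.5000, ω = 0.2500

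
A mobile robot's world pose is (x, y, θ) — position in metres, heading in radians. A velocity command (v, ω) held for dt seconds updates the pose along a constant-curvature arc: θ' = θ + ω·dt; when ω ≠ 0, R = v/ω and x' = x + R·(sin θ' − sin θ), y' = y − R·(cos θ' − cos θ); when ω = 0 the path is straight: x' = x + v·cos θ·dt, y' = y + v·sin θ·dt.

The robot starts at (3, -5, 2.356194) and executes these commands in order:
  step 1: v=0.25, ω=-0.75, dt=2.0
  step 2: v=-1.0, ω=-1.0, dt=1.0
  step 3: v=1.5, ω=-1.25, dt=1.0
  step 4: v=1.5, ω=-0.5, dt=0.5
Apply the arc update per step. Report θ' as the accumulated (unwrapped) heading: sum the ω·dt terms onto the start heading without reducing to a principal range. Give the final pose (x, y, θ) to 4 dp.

step 1: θ'=0.8562 (R=-0.3333) → pose (2.9839, -4.5459, 0.8562)
step 2: θ'=-0.1438 (R=1.0000) → pose (2.0853, -4.8802, -0.1438)
step 3: θ'=-1.3938 (R=-1.2000) → pose (3.0945, -5.8566, -1.3938)
step 4: θ'=-1.6438 (R=-3.0000) → pose (3.1334, -6.6036, -1.6438)

(3.1334, -6.6036, -1.6438)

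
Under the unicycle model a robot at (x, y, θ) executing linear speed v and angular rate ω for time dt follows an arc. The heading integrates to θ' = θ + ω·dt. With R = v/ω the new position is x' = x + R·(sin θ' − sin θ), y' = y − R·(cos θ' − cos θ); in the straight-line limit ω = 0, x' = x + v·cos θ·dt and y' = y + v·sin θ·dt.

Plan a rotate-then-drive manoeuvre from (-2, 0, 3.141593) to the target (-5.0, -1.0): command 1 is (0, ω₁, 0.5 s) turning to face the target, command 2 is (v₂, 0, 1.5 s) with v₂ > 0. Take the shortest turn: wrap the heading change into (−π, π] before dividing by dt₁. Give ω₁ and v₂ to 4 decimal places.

heading to target = atan2(-1−0, -5−-2) = -2.8198
Δθ = wrap(-2.8198 − 3.1416) = 0.3218; ω₁ = Δθ/dt₁ = 0.6435
distance = √((-5−-2)² + (-1−0)²) = 3.1623; v₂ = distance/dt₂ = 2.1082

ω₁ = 0.6435, v₂ = 2.1082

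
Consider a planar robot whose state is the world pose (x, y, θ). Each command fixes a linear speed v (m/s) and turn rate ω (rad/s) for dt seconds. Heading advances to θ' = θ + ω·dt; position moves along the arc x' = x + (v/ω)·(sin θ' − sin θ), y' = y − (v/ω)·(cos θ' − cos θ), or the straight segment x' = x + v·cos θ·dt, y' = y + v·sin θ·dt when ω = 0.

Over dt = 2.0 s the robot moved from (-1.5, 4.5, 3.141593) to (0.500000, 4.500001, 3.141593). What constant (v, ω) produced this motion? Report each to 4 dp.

Δθ = 3.141593 − 3.141593 = 0.000000
ω = Δθ/dt = 0.000000/2.0 = 0.0000
ω = 0 → v = (Δx·cos θ + Δy·sin θ)/dt = -1.0000

v = -1.0000, ω = 0.0000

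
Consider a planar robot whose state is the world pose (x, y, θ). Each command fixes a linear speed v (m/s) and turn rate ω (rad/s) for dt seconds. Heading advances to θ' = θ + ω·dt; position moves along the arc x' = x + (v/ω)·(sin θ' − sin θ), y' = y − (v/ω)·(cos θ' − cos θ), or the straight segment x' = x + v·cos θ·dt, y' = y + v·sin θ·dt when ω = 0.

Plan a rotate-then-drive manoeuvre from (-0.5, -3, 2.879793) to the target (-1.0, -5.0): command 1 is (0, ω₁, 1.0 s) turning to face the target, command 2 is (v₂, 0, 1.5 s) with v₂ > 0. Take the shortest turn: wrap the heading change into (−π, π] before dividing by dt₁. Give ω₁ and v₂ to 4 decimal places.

ω₁ = 1.5876, v₂ = 1.3744

heading to target = atan2(-5−-3, -1−-0.5) = -1.8158
Δθ = wrap(-1.8158 − 2.8798) = 1.5876; ω₁ = Δθ/dt₁ = 1.5876
distance = √((-1−-0.5)² + (-5−-3)²) = 2.0616; v₂ = distance/dt₂ = 1.3744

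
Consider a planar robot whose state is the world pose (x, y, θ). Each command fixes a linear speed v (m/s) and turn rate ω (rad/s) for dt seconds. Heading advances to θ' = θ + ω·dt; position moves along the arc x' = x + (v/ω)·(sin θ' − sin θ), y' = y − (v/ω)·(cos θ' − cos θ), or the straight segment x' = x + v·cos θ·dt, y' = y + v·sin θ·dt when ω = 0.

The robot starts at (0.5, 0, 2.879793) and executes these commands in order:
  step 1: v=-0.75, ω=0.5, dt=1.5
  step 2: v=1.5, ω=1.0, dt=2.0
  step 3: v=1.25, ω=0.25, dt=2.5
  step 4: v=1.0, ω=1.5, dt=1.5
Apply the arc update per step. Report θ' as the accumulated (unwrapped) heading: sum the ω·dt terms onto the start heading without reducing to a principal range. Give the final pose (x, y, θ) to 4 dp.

step 1: θ'=3.6298 (R=-1.5000) → pose (1.5918, 0.1241, 3.6298)
step 2: θ'=5.6298 (R=1.5000) → pose (1.3835, -2.3917, 5.6298)
step 3: θ'=6.2548 (R=5.0000) → pose (4.2810, -3.4195, 6.2548)
step 4: θ'=8.5048 (R=0.6667) → pose (4.8303, -2.3493, 8.5048)

(4.8303, -2.3493, 8.5048)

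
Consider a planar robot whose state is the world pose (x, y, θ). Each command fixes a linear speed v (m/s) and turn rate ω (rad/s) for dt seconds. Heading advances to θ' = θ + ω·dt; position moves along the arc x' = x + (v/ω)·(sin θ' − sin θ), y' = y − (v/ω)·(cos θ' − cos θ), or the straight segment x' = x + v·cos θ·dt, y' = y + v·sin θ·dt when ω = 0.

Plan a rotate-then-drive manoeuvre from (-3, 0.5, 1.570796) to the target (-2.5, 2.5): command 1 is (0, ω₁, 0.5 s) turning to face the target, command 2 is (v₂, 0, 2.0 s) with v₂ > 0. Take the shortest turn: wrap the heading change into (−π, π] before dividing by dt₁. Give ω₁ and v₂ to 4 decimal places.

ω₁ = -0.4900, v₂ = 1.0308

heading to target = atan2(2.5−0.5, -2.5−-3) = 1.3258
Δθ = wrap(1.3258 − 1.5708) = -0.2450; ω₁ = Δθ/dt₁ = -0.4900
distance = √((-2.5−-3)² + (2.5−0.5)²) = 2.0616; v₂ = distance/dt₂ = 1.0308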